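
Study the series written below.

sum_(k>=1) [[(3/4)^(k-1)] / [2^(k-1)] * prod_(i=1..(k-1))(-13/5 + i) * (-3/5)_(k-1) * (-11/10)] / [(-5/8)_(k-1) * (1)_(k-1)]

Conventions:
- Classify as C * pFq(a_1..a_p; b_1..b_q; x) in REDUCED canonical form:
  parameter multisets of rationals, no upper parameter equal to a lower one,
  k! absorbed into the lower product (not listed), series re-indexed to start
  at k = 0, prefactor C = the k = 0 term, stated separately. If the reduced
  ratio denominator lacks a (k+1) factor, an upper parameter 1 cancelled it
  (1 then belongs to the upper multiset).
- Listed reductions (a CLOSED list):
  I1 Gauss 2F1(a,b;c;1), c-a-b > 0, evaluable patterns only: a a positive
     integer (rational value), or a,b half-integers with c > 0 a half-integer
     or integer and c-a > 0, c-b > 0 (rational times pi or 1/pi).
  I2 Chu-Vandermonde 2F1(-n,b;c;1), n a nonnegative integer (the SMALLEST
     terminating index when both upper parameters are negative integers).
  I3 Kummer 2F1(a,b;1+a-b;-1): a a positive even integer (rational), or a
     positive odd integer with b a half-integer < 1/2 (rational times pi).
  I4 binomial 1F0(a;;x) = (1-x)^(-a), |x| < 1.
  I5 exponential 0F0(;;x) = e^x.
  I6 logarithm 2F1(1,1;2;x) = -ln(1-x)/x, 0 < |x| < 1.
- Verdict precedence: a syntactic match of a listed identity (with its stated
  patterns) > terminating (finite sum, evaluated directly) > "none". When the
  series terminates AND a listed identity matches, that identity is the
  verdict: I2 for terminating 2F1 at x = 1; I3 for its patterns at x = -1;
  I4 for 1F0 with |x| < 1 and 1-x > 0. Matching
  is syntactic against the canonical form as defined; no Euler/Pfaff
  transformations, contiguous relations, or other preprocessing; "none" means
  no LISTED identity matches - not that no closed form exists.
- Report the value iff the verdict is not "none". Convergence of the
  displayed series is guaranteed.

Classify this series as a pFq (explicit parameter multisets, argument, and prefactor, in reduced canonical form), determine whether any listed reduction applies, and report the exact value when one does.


The series (x = 3/8) is 2F1: upper {-8/5, -3/5}, lower {-5/8}, prefactor -11/10. Verdict: none. No listed pattern accepts 2F1(-8/5, -3/5; -5/8; 3/8).

Key step: from the first term -11/10: the running product (prefactor -11/10) telescopes to a rising factorial.
Ratio: r(k) = (3/8) * (k-8/5) (k-3/5) / [(k-5/8) (k+1)] - poly over poly, x = (3/8) from leading terms; C = -11/10 at k = 0.


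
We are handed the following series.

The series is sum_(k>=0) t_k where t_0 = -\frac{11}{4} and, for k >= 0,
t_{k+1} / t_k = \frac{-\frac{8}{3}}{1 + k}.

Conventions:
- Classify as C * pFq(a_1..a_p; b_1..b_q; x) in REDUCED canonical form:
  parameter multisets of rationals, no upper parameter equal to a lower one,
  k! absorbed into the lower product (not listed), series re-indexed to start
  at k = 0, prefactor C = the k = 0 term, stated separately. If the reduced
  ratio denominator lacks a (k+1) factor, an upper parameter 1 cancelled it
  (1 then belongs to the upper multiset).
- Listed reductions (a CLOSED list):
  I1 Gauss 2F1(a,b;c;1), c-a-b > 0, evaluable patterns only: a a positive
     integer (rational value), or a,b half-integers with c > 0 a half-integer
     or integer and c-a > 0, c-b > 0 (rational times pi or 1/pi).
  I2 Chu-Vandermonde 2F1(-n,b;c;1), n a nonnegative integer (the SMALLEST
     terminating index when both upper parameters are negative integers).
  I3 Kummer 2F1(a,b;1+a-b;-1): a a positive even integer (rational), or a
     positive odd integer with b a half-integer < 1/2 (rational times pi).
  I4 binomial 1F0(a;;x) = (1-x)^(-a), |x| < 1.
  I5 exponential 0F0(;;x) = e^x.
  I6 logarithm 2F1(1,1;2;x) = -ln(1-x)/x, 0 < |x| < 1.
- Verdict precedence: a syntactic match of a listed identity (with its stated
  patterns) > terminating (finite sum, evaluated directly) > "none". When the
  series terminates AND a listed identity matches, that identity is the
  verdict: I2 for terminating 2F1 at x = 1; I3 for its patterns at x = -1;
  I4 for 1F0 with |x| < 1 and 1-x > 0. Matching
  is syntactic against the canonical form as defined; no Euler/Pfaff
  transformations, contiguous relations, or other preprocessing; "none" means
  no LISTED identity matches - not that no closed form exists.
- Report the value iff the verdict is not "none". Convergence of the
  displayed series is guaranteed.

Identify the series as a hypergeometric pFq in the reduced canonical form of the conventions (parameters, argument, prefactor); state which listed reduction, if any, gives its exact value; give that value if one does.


This is -\frac{11}{4} * 0F0(-; -; -\frac{8}{3}) in reduced canonical form. Verdict: this is the exponential series (I5) (the 0F0 exponential series at x = -\frac{8}{3}). Value: \left(-\frac{11}{4}\right) \cdot e^{-\frac{8}{3}}.

First insight: x = -\frac{8}{3} and roots of the ratio polynomials (prefactor -11/4) are the negated parameters.
Consecutive-term ratio: r(k) = -\frac{8}{3} * 1 / [(k+1)] - rational in k. x = -\frac{8}{3}; t_0 = -\frac{11}{4}; negate the roots.


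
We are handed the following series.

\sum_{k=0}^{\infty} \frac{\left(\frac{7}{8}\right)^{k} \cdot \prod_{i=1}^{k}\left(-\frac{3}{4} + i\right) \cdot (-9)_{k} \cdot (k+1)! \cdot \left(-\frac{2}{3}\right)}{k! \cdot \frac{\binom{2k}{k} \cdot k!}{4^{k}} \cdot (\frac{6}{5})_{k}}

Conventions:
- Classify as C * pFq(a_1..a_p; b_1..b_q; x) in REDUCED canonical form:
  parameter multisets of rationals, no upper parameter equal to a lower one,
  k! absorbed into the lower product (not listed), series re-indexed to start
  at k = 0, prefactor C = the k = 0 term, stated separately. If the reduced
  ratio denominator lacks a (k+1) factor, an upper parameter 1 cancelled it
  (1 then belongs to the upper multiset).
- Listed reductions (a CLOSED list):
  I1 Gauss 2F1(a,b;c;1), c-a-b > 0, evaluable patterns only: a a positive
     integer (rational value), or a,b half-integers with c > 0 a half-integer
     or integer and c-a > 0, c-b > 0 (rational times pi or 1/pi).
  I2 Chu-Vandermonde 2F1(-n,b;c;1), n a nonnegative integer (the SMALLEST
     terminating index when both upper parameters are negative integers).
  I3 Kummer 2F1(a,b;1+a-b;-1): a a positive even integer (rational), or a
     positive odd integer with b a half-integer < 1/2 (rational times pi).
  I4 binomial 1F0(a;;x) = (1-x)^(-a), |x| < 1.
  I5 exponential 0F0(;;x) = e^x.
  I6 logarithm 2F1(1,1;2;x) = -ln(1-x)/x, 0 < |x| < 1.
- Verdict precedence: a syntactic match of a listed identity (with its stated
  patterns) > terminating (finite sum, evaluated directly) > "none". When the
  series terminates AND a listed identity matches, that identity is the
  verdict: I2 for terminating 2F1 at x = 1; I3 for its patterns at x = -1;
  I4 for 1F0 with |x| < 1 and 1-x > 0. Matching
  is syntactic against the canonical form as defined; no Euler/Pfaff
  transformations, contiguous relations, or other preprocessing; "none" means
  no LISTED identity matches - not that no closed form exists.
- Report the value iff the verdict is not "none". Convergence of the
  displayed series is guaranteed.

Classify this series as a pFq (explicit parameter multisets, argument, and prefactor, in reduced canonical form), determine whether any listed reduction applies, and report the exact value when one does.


x = \frac{7}{8} here; the reduced form reads 3F2, upper {-9, \frac{1}{4}, 2}, lower {\frac{1}{2}, \frac{6}{5}}, C = -\frac{2}{3}. Verdict: terminating. (-9)_k vanishes past k = 9, leaving a 10-term sum, computed directly. Exact value: -\frac{1469810140887002183}{9479888030895439872}.

Key observation: with t_0 = -\frac{2}{3}, the lower central binomial (C = -2/3, x = 7/8) hides (1/2)_k.
Term ratio: r(k) = \frac{7}{8} * (k-9) (k+\frac{1}{4}) (k+2) / [(k+\frac{1}{2}) (k+\frac{6}{5}) (k+1)] ; factor over Q: parameters, x = \frac{7}{8}, and C = -\frac{2}{3}.


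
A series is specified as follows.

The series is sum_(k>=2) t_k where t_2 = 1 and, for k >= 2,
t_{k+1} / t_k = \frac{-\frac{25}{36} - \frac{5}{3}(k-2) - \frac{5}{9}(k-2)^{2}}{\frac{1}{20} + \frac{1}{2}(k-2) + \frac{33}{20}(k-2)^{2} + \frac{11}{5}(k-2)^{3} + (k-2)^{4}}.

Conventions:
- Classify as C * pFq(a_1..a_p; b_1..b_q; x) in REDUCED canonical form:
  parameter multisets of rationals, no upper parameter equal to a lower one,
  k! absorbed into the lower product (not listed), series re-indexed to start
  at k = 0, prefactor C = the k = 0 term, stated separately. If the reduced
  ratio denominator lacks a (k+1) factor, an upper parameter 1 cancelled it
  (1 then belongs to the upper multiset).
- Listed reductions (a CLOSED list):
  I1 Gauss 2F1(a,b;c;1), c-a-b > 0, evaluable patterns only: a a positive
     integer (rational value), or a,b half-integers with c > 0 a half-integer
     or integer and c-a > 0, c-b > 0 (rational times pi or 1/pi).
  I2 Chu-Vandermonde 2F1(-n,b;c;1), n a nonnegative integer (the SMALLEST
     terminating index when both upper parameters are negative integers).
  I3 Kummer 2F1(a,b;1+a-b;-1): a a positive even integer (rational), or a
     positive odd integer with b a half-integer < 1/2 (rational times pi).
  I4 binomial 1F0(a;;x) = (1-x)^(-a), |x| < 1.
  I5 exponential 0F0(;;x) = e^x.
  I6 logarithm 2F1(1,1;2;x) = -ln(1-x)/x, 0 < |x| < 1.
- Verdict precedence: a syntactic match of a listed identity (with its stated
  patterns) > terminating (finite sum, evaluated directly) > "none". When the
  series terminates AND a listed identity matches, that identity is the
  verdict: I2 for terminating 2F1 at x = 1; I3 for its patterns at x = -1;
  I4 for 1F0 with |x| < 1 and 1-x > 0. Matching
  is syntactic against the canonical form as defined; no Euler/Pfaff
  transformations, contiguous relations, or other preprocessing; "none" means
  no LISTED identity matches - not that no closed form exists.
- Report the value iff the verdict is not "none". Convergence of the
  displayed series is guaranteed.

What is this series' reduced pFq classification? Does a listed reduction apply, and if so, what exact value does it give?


Prefactor 1, argument -\frac{5}{9}: 1F2 with upper {\frac{5}{2}} over lower {\frac{1}{5}, \frac{1}{2}}. Verdict: none. Every listed pattern misses the 1F2 form at -\frac{5}{9}, upper {\frac{5}{2}}.

Key observation: with t_0 = 1, the expanded ratio factors over Q; prefactor 1, roots give parameters.
Step ratio: r(k) = -\frac{5}{9} * (k+\frac{5}{2}) / [(k+\frac{1}{5}) (k+\frac{1}{2}) (k+1)] - poly over poly, x = -\frac{5}{9} from leading terms; C = 1 at k = 0.


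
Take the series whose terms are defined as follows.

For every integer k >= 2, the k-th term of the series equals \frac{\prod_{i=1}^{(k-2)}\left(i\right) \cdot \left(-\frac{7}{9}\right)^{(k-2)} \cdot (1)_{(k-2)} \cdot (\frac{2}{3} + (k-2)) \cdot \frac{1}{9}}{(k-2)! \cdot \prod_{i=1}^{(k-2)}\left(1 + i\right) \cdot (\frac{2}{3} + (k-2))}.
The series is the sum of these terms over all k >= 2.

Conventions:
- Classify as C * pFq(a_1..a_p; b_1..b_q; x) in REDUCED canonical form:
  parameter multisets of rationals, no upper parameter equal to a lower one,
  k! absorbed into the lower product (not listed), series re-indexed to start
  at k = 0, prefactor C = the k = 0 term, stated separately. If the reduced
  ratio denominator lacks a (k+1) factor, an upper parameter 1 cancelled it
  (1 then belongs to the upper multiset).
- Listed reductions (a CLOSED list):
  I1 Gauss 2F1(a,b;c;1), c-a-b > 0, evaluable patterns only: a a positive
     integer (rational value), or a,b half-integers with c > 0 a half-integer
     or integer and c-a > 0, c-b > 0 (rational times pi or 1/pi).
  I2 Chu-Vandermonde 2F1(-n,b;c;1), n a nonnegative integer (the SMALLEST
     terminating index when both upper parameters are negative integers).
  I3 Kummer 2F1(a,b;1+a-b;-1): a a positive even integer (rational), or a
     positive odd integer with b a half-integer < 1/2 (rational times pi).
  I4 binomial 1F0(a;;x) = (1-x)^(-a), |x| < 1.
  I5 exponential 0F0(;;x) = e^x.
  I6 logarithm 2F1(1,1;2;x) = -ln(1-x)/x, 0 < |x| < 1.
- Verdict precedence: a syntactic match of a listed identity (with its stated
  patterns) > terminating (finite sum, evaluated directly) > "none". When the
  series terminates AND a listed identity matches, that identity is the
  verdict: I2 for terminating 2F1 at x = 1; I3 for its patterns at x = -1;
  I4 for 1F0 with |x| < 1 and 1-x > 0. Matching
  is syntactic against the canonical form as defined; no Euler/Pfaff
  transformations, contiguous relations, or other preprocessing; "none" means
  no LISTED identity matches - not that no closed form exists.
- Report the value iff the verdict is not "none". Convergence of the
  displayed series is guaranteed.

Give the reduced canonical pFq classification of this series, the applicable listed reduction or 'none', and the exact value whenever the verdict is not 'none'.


With C = \frac{1}{9}: the canonical form is 2F1(1, 1; 2; -\frac{7}{9}). Verdict: logarithm (I6) applies (the logarithm: parameters (1,1;2), x = -\frac{7}{9}). Its exact value is \frac{1}{7} \cdot \ln\left(\frac{16}{9}\right).

First insight: t_0 being \frac{1}{9}, the running product (prefactor 1/9) telescopes to a rising factorial.
Term ratio: r(k) = -\frac{7}{9} * (k+1) (k+1) / [(k+2) (k+1)] - rational in k, leading ratio -\frac{7}{9}; with t_0 = \frac{1}{9}, classification follows.


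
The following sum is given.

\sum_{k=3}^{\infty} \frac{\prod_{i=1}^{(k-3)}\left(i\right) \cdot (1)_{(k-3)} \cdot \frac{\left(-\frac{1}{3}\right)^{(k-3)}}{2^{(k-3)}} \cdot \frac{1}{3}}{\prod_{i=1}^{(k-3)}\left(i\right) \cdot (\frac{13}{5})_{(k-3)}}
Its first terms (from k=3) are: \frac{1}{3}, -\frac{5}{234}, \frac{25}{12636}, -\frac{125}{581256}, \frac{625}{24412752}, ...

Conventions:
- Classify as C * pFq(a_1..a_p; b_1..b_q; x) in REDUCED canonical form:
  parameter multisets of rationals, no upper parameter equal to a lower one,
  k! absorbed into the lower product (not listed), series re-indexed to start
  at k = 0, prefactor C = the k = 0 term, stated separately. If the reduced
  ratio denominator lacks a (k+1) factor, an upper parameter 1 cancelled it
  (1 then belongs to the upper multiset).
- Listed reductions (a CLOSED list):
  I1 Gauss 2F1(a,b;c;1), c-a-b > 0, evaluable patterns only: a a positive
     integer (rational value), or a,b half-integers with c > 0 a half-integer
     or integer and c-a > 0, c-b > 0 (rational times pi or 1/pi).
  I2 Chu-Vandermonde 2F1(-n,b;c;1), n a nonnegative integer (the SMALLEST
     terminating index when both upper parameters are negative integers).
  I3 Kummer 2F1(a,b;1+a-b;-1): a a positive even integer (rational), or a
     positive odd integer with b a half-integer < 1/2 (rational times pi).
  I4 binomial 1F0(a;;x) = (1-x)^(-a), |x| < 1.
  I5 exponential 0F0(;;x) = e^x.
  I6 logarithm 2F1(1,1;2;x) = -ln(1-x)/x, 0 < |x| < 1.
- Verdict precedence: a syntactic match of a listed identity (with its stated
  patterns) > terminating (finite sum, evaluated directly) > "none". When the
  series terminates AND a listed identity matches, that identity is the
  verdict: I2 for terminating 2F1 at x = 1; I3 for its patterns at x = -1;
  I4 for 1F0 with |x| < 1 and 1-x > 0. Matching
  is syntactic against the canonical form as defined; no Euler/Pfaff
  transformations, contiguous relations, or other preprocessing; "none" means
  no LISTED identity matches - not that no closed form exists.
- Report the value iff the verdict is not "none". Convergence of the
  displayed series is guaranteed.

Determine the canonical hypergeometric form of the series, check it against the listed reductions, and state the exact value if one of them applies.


The tell: with t_0 = \frac{1}{3}, the product of the first k integers (C = 1/3, x = -1/6) is k!.
Step ratio: r(k) = -\frac{1}{6} * (k+1) (k+1) / [(k+\frac{13}{5}) (k+1)] - rational in k, leading ratio -\frac{1}{6}; with t_0 = \frac{1}{3}, classification follows.

Prefactor \frac{1}{3}, argument -\frac{1}{6}: 2F1 with upper {1, 1} over lower {\frac{13}{5}}. Verdict: none - at argument -\frac{1}{6} the multisets {1, 1} ; {\frac{13}{5}} match no listed identity.


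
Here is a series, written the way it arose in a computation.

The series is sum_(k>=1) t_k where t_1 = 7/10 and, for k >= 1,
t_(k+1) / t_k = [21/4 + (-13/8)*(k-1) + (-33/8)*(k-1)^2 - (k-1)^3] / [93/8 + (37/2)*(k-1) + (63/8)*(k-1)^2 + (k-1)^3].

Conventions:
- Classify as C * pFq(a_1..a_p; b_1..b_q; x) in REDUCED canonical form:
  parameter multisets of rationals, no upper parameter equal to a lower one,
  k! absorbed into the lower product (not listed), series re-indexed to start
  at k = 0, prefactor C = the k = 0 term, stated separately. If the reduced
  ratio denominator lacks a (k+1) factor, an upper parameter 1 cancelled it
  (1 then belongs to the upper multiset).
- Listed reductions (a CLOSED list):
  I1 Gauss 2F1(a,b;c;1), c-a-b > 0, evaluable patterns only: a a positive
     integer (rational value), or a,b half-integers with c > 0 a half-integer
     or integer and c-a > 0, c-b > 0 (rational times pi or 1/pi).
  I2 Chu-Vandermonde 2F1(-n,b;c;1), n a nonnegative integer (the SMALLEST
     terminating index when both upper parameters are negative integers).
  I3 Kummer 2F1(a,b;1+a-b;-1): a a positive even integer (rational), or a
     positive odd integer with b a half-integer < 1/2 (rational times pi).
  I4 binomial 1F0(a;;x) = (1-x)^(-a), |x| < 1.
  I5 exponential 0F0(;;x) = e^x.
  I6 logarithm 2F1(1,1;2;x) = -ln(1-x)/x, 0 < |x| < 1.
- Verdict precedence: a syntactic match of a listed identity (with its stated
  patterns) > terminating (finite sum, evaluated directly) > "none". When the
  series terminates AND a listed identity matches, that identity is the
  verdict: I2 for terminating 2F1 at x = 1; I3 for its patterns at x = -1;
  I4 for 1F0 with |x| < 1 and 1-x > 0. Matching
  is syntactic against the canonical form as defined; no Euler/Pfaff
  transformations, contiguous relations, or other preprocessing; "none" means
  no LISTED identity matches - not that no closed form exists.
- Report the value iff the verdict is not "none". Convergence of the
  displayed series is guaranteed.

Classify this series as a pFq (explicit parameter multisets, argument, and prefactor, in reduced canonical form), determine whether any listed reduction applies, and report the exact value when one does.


Key step: with t_0 = 7/10, the parameter 3 appears in both the upper and lower lists and cancels.
Term ratio: r(k) = (-1) * (k-7/8) (k+2) / [(k+31/8) (k+1)] ; factor over Q: parameters, x = (-1), and C = 7/10.

Prefactor 7/10, argument -1: 2F1 with upper {-7/8, 2} over lower {31/8}. Verdict: Kummer (I3) matches (x = -1; c = 31/8 equals 1+a-b for upper {-7/8, 2}: listed pattern). Sum: 161/160.


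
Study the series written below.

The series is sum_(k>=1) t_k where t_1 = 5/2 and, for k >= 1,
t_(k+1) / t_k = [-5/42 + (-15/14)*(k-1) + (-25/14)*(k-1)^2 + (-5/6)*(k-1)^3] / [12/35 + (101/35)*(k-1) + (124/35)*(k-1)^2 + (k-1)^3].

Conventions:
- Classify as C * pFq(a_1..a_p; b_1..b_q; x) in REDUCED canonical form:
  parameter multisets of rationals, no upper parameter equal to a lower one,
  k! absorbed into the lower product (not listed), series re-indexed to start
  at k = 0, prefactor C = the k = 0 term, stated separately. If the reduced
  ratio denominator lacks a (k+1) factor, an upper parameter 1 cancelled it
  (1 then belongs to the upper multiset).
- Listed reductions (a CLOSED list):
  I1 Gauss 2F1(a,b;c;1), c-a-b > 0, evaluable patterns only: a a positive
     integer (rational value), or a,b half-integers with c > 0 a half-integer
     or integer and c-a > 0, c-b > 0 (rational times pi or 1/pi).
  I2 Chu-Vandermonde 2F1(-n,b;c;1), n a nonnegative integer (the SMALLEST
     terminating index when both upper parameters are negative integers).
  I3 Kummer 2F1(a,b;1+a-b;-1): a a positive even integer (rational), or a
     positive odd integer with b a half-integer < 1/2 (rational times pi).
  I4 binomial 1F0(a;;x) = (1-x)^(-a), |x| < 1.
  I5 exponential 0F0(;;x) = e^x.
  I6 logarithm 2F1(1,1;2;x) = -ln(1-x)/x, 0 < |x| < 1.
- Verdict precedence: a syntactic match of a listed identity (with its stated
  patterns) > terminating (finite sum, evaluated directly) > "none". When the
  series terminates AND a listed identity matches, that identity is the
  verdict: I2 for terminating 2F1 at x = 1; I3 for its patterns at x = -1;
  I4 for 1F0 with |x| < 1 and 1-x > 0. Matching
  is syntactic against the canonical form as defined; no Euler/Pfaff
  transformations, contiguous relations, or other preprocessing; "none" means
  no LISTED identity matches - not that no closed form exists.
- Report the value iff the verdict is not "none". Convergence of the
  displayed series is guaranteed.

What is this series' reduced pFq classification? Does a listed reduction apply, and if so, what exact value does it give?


Key step: with t_0 = 5/2, factor the ratio over Q (C = 5/2): negated roots = parameters.
Adjacent-term ratio: r(k) = (-5/6) * (k+1) (k+1) / [(k+12/5) (k+1)] - rational in k, leading ratio (-5/6); with t_0 = 5/2, classification follows.

At argument -5/6: a 2F1 with upper {1, 1}, lower {12/5}, scaled by C = 5/2. Verdict: none. A 2F1 with upper {1, 1} fits none of I1-I6 at x = -5/6; the sum runs forever.


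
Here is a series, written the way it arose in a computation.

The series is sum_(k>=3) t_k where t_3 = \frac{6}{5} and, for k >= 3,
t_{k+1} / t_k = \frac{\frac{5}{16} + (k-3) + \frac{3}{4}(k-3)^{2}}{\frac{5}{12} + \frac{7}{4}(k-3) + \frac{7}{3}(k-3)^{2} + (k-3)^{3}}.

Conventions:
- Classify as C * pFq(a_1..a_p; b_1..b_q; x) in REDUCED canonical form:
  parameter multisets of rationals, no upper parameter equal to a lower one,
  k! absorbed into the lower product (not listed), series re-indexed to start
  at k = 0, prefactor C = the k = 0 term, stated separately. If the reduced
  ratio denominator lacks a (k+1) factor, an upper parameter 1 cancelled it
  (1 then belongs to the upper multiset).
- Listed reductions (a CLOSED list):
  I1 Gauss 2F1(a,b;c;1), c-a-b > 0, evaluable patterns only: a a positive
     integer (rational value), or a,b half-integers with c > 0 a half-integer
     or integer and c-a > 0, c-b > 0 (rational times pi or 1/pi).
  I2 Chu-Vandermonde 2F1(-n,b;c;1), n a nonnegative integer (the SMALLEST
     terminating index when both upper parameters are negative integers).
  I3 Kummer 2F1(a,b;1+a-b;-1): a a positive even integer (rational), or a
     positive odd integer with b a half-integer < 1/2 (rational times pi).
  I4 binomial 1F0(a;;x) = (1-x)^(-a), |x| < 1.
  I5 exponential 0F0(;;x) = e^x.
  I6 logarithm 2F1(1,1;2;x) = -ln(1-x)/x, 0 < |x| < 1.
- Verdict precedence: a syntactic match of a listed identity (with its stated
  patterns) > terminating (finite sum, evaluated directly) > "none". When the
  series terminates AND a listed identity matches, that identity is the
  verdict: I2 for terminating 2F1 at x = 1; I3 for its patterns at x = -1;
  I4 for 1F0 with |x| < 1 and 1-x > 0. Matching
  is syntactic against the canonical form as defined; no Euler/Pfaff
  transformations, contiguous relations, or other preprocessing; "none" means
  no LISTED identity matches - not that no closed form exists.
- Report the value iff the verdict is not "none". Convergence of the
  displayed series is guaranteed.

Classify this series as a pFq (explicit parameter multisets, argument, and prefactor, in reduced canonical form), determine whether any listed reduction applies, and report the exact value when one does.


Classification (C = \frac{6}{5}): 0F0 with upper {-}, lower {-}, argument x = \frac{3}{4}. Verdict: exponential (I5) applies (the 0F0 exponential series at x = \frac{3}{4}). Sum: \frac{6}{5} \cdot e^{\frac{3}{4}}.

Structural cue: t_0 = \frac{6}{5} here, and roots of the ratio polynomials (prefactor 6/5) are the negated parameters.
Adjacent-term ratio: r(k) = \frac{3}{4} * 1 / [(k+1)] - rational in k. x = \frac{3}{4}; t_0 = \frac{6}{5}; negate the roots.


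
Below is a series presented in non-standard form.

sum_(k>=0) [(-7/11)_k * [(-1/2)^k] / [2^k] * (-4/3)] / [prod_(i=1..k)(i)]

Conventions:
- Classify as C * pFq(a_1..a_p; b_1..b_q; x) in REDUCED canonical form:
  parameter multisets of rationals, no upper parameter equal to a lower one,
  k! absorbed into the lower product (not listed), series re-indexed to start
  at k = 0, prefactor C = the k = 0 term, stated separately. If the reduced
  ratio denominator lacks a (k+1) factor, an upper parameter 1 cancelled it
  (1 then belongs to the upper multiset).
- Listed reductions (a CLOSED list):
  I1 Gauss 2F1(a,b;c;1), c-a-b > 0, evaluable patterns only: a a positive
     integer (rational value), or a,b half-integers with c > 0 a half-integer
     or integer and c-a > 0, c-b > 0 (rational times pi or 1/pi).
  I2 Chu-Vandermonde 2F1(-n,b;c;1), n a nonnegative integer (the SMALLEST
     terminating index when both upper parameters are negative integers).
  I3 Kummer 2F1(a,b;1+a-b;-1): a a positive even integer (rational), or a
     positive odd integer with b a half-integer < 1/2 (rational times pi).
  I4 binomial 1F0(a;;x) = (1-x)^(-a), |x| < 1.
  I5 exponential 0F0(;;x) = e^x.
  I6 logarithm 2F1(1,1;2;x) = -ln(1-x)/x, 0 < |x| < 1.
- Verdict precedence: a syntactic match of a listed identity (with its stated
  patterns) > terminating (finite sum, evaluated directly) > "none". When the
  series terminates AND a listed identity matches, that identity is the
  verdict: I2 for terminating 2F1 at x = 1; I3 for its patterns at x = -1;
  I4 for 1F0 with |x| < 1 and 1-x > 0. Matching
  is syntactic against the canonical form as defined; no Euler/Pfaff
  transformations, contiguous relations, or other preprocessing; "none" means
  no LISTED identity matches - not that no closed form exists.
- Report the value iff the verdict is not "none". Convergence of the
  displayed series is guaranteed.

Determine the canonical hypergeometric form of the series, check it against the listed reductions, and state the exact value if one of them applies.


x = -1/4 here; the reduced form reads 1F0, upper {-7/11}, lower {-}, C = -4/3. Verdict: binomial (I4) matches (the 1F0 binomial series: exponent 7/11, x = -1/4). Its exact value is (-4/3) * (5/4)^(7/11).

Structural cue: t_0 = -4/3 here, and the product of the first k integers (C = -4/3) is k!.
Term ratio: r(k) = (-1/4) * (k-7/11) / [(k+1)] - rational in k. x = (-1/4); t_0 = -4/3; negate the roots.


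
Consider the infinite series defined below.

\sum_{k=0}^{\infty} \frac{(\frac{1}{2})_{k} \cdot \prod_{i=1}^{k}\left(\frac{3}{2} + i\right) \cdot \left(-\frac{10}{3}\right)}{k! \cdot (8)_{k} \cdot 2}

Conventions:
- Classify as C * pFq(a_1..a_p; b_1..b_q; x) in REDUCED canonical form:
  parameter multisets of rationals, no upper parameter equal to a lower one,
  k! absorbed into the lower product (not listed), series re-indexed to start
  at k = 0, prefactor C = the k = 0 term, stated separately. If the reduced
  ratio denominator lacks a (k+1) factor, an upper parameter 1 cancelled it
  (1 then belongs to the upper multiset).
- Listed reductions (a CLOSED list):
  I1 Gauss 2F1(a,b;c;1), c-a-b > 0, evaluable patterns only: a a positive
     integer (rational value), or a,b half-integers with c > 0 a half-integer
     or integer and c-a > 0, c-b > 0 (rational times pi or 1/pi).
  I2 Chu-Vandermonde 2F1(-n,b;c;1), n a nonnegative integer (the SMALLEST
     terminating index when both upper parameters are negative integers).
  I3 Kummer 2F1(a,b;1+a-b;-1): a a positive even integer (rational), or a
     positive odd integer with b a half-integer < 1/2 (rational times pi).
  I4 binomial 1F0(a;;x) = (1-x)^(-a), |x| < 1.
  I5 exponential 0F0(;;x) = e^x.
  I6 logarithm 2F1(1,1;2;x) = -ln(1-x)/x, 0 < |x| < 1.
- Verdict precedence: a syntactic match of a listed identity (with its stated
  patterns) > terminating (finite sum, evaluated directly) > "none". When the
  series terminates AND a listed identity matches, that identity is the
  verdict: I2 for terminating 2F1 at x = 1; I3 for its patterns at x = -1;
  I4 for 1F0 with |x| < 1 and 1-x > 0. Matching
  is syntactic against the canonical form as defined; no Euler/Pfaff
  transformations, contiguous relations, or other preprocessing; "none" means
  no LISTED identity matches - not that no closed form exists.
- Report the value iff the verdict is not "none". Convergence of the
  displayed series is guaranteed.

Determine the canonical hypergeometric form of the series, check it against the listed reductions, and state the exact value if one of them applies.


At argument 1: a 2F1 with upper {\frac{1}{2}, \frac{5}{2}}, lower {8}, scaled by C = -\frac{5}{3}. Verdict at x = 1: Gauss's theorem I1 (half-integer case) matches (x = 1; upper {\frac{1}{2}, \frac{5}{2}} half-integers, c = 8 in the evaluable pattern). Hence: \left(-\frac{524288}{81081}\right) / \pi.

Key step: with t_0 = -\frac{5}{3}, the running product (C = -5/3, x = 1) telescopes to a rising factorial.
Ratio: r(k) = 1 * (k+\frac{1}{2}) (k+\frac{5}{2}) / [(k+8) (k+1)] - rational in k. x = 1; t_0 = -\frac{5}{3}; negate the roots.


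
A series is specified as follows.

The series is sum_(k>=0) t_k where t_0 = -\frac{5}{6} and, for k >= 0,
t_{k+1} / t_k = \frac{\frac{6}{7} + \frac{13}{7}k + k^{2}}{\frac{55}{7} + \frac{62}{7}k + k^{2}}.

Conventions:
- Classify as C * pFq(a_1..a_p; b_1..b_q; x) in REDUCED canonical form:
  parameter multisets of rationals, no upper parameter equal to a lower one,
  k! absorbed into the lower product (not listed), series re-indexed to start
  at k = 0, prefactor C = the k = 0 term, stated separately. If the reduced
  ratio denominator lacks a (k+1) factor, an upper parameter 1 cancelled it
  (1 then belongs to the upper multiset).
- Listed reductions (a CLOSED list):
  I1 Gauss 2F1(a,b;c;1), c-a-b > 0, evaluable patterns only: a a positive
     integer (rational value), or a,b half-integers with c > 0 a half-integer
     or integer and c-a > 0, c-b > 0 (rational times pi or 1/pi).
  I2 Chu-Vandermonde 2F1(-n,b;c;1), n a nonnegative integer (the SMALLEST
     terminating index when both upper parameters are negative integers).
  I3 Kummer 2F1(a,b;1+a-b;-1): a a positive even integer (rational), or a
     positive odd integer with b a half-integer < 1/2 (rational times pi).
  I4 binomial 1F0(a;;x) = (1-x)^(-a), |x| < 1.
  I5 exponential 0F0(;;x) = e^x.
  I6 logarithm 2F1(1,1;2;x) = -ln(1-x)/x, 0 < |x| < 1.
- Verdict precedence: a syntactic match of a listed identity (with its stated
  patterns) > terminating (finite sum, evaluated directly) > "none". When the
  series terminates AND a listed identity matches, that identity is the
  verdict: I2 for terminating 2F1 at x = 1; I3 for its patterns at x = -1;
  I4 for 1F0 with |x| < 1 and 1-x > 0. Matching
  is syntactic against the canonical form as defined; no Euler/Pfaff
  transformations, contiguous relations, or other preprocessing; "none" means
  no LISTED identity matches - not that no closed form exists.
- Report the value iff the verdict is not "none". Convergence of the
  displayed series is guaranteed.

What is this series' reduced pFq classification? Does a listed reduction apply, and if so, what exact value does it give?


Structural cue: t_0 being -\frac{5}{6}, the expanded ratio factors over Q; prefactor -5/6, roots give parameters.
Term ratio: r(k) = 1 * (k+\frac{6}{7}) (k+1) / [(k+\frac{55}{7}) (k+1)] - rational in k. x = 1; t_0 = -\frac{5}{6}; negate the roots.

x = 1 here; the reduced form reads 2F1, upper {\frac{6}{7}, 1}, lower {\frac{55}{7}}, C = -\frac{5}{6}. Verdict (x = 1): the Gauss summation I1 applies (x = 1: the Gamma ratio telescopes since c-a-b = 6 > 0 and a = 1 in Z>0). Sum: -\frac{20}{21}.


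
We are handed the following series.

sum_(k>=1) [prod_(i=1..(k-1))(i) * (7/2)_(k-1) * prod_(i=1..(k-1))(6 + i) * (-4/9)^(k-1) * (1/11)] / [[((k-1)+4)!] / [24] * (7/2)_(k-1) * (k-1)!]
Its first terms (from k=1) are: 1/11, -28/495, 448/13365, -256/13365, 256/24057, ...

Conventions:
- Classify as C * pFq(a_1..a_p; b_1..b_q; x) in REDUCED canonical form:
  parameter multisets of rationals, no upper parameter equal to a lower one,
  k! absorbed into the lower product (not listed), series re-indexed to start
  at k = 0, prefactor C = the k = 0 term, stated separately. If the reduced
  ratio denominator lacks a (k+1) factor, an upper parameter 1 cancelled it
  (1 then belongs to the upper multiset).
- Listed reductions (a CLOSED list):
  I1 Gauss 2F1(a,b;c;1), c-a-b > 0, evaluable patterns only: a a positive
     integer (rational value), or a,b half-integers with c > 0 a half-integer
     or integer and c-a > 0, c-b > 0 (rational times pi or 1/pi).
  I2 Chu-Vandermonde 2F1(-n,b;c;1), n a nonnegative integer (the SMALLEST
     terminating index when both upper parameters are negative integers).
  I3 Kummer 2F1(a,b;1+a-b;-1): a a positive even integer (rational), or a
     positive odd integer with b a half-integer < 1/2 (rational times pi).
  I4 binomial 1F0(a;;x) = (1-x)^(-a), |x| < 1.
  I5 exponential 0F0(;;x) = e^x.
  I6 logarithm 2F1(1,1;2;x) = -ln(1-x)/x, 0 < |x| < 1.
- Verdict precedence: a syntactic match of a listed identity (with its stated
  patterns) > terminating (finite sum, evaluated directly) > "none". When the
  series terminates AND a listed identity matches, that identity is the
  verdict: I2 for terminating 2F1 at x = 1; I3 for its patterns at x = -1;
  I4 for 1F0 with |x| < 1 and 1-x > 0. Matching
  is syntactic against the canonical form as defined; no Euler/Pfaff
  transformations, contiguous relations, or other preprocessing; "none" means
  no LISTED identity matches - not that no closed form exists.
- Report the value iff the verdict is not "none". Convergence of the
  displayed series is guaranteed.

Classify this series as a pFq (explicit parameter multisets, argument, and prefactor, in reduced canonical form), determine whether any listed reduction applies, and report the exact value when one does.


Classification (C = 1/11): 2F1 with upper {1, 7}, lower {5}, argument x = -4/9. Verdict: no listed reduction: x = -4/9 and upper {1, 7} fail every I1-I6 pattern.

Key step: t_0 being 1/11, the running product (C = 1/11, x = -4/9) telescopes to a rising factorial.
Term ratio: r(k) = (-4/9) * (k+1) (k+7) / [(k+5) (k+1)] - rational; roots negated = parameters, x = (-4/9), C = 1/11.


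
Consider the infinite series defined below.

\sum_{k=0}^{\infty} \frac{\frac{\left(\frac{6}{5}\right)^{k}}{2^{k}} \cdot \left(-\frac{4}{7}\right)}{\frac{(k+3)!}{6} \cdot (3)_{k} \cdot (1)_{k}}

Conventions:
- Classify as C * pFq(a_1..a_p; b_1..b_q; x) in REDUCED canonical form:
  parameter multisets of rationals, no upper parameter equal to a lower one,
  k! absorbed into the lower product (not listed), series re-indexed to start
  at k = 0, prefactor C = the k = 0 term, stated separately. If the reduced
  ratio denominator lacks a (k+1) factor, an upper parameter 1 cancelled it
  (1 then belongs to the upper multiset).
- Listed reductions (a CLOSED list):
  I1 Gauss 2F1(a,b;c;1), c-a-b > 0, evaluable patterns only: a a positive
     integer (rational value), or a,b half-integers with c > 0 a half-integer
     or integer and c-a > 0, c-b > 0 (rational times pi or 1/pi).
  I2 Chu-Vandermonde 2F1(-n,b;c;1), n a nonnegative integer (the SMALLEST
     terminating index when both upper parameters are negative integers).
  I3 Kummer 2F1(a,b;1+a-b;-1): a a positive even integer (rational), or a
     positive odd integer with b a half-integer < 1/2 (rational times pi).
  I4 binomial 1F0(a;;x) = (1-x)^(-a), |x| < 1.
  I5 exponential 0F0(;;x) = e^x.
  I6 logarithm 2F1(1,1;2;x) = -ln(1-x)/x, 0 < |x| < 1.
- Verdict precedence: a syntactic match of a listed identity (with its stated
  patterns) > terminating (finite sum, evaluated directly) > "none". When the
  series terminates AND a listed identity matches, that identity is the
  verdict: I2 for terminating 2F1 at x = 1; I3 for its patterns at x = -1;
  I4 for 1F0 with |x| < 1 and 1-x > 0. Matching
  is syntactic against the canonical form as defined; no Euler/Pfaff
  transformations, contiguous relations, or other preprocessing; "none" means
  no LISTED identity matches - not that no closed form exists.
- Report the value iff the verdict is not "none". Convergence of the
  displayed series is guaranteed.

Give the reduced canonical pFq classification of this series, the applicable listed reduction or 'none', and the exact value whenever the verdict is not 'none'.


This is -\frac{4}{7} * 0F2(-; 3, 4; \frac{3}{5}) in reduced canonical form. Verdict: none here - no I1-I6 shape fits x = \frac{3}{5} with lower {3, 4}.

Key step: x = \frac{3}{5} and (1)_k (C = -4/7, x = 3/5) is k! itself.
Consecutive-term ratio: r(k) = \frac{3}{5} * 1 / [(k+3) (k+4) (k+1)] - poly over poly, x = \frac{3}{5} from leading terms; C = -\frac{4}{7} at k = 0.


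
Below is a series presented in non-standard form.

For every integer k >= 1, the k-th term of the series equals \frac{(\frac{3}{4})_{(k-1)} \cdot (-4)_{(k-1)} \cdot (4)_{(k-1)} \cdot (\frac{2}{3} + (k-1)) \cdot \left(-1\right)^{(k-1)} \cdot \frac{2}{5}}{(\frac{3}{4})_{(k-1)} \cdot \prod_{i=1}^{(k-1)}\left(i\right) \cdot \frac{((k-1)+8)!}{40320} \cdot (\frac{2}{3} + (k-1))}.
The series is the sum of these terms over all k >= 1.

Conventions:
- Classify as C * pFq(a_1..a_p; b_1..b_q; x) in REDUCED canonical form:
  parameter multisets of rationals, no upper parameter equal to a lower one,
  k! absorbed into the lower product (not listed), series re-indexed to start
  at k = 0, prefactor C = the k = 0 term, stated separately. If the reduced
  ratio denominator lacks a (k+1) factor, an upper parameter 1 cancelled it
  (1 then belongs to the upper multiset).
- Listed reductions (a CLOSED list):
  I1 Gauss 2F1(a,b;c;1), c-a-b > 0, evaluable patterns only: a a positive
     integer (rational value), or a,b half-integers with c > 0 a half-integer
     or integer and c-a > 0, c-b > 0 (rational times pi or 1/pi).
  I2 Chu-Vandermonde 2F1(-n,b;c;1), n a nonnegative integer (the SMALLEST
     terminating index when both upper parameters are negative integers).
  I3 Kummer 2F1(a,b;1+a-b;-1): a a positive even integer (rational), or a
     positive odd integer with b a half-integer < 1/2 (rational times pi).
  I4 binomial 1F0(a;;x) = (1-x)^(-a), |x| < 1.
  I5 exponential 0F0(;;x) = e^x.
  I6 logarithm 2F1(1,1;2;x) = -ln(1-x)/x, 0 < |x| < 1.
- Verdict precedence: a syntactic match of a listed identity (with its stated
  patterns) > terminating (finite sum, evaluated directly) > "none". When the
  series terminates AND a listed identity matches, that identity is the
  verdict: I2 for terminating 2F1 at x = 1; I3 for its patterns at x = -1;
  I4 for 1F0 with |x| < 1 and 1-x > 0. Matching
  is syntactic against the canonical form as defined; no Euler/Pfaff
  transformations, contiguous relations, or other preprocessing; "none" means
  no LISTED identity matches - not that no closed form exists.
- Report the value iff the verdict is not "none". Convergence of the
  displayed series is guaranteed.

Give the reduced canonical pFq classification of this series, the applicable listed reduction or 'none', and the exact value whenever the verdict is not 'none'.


Prefactor \frac{2}{5}, argument -1: 2F1 with upper {-4, 4} over lower {9}. Verdict: the Kummer evaluation I3 fires (x = -1; c = 9 equals 1+a-b for upper {-4, 4}: listed pattern). Value: \frac{28}{15}.

Structural cue: x = -1 and the factor k + 2/3 cancels (top and bottom), leaving prefactor 2/5.
Ratio: r(k) = -1 * (k-4) (k+4) / [(k+9) (k+1)] - poly over poly, x = -1 from leading terms; C = \frac{2}{5} at k = 0.


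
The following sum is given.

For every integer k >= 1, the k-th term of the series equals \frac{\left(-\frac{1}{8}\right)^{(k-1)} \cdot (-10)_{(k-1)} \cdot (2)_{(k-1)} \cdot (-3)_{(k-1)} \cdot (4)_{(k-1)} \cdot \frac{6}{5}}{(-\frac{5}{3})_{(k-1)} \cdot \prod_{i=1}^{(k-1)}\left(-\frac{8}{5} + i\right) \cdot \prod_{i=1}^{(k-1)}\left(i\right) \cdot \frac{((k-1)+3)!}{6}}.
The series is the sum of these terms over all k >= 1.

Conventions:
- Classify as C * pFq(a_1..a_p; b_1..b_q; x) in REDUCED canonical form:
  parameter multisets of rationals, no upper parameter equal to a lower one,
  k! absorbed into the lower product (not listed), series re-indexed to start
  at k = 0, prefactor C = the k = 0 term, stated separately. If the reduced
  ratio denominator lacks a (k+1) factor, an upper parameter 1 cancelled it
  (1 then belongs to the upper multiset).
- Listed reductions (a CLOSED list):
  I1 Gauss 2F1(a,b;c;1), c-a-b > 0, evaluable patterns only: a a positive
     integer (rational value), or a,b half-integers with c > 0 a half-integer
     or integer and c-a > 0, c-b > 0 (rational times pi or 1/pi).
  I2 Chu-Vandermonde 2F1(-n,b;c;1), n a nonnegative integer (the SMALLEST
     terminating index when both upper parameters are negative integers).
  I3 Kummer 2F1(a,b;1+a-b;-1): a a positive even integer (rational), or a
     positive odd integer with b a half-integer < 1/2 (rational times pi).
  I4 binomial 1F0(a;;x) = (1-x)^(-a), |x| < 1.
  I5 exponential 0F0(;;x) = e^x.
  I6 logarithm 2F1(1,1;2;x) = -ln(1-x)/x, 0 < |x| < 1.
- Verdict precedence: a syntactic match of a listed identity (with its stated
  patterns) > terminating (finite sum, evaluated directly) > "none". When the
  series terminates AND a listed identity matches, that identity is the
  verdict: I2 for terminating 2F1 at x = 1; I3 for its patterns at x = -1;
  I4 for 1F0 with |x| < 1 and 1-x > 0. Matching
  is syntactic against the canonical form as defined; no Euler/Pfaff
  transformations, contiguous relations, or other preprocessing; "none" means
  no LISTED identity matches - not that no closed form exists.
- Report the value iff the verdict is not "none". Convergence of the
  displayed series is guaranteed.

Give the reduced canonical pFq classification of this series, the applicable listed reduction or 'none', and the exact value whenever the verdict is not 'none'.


Classification (C = \frac{6}{5}): 3F2 with upper {-10, -3, 2}, lower {-\frac{5}{3}, -\frac{3}{5}}, argument x = -\frac{1}{8}. Verdict: terminating at k = 3: the factor (-3)_k kills every later term; summing the 4 survivors is exact. Exact value: \frac{228189}{1120}.

The tell: t_0 being \frac{6}{5}, the denominator's factorial ratio (C = 6/5) is a lower Pochhammer.
Consecutive-term ratio: r(k) = -\frac{1}{8} * (k-10) (k-3) (k+2) / [(k-\frac{5}{3}) (k-\frac{3}{5}) (k+1)] - rational; roots negated = parameters, x = -\frac{1}{8}, C = \frac{6}{5}.
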